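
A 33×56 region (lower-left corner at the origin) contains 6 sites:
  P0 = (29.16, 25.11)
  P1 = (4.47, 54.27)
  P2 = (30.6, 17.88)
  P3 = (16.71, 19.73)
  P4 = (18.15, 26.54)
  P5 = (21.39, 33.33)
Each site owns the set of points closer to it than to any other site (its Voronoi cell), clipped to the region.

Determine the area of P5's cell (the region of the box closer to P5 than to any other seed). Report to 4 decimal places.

1. box [0,33]×[0,56]: [(0, 0) (33, 0) (33, 56) (0, 56)]
2. ⊥bis P5·P0 via (25.275,29.22): [(0, 5.3287) (33, 36.5221) (33, 56) (0, 56)]  |A|=1157.4624
3. ⊥bis P5·P1 via (12.93,43.8): [(0, 33.3523) (0, 5.3287) (33, 36.5221) (33, 56) (28.0286, 56)]  |A|=840.0704
4. ⊥bis P5·P2 via (25.995,25.605): [(0, 33.3523) (0, 10.109) (13.6916, 18.2708) (33, 36.5221) (33, 56) (28.0286, 56)]  |A|=807.3454
5. ⊥bis P5·P3 via (19.05,26.53): [(0, 33.3523) (0, 33.0854) (21.5273, 25.6775) (33, 36.5221) (33, 56) (28.0286, 56)]  |A|=541.3056
6. ⊥bis P5·P4 via (19.77,29.935): [(4.6813, 37.1349) (23.9309, 27.9495) (33, 36.5221) (33, 56) (28.0286, 56)]  |A|=446.848
7. canonical 5-gon: [(4.6813, 37.1349) (23.9309, 27.9495) (33, 36.5221) (33, 56) (28.0286, 56)]
8. shoelace: 446.848

Area of P5's cell: 446.8480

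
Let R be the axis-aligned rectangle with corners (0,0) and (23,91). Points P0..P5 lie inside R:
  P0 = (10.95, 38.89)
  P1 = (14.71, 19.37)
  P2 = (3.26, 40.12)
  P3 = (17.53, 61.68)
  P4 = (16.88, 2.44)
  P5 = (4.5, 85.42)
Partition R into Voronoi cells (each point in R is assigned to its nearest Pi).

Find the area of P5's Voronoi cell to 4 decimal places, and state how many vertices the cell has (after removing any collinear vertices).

1. box [0,23]×[0,91]: [(0, 0) (23, 0) (23, 91) (0, 91)]
2. ⊥bis P5·P0 via (7.725,62.155): [(0, 61.0842) (23, 64.2724) (23, 91) (0, 91)]  |A|=651.3993
3. ⊥bis P5·P1 via (9.605,52.395): [(0, 61.0842) (23, 64.2724) (23, 91) (0, 91)]  |A|=651.3993
4. ⊥bis P5·P2 via (3.88,62.77): [(0, 62.8762) (10.7959, 62.5807) (23, 64.2724) (23, 91) (0, 91)]  |A|=641.7259
5. ⊥bis P5·P3 via (11.015,73.55): [(0, 67.5043) (23, 80.1281) (23, 91) (0, 91)]  |A|=395.2274
6. ⊥bis P5·P4 via (10.69,43.93): [(0, 67.5043) (23, 80.1281) (23, 91) (0, 91)]  |A|=395.2274
7. canonical 4-gon: [(0, 67.5043) (23, 80.1281) (23, 91) (0, 91)]
8. shoelace: 395.2274

Area of P5's cell: 395.2274 (4 vertices)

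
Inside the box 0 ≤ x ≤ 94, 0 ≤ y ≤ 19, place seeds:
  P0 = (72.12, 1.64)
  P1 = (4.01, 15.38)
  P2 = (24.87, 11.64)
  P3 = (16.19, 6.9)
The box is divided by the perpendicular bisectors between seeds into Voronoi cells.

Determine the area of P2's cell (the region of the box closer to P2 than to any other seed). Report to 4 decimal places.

Area of P2's cell: 545.1922

1. box [0,94]×[0,19]: [(0, 0) (94, 0) (94, 19) (0, 19)]
2. ⊥bis P2·P0 via (48.495,6.64): [(0, 0) (47.0897, 0) (51.1109, 19) (0, 19)]  |A|=932.9055
3. ⊥bis P2·P1 via (14.44,13.51): [(12.0178, 0) (47.0897, 0) (51.1109, 19) (15.4243, 19)]  |A|=672.2057
4. ⊥bis P2·P3 via (20.53,9.27): [(15.373, 18.7137) (25.5922, 0) (47.0897, 0) (51.1109, 19) (15.4243, 19)]  |A|=545.1922
5. canonical 5-gon: [(15.373, 18.7137) (25.5922, 0) (47.0897, 0) (51.1109, 19) (15.4243, 19)]
6. shoelace: 545.1922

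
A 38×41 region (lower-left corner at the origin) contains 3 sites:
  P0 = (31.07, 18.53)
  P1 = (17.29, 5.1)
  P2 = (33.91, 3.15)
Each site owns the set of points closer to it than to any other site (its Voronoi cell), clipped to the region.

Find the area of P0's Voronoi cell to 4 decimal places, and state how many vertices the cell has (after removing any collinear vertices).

1. box [0,38]×[0,41]: [(0, 0) (38, 0) (38, 41) (0, 41)]
2. ⊥bis P0·P1 via (24.18,11.815): [(0, 36.6252) (35.6949, 0) (38, 0) (38, 41) (0, 41)]  |A|=904.3342
3. ⊥bis P0·P2 via (32.49,10.84): [(0, 36.6252) (26.2527, 9.6883) (38, 11.8575) (38, 41) (0, 41)]  |A|=823.5217
4. canonical 5-gon: [(0, 36.6252) (26.2527, 9.6883) (38, 11.8575) (38, 41) (0, 41)]
5. shoelace: 823.5217

Area of P0's cell: 823.5217 (5 vertices)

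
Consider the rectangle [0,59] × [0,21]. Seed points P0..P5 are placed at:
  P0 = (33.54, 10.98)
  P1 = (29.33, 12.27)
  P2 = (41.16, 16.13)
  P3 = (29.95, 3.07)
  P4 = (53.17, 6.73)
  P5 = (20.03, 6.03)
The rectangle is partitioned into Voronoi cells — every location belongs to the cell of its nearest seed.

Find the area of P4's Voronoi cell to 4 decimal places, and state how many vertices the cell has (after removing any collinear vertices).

Area of P4's cell: 253.6012 (6 vertices)

1. box [0,59]×[0,21]: [(0, 0) (59, 0) (59, 21) (0, 21)]
2. ⊥bis P4·P0 via (43.355,8.855): [(41.4378, 0) (59, 0) (59, 21) (45.9845, 21)]  |A|=321.0658
3. ⊥bis P4·P1 via (41.25,9.5): [(41.4378, 0) (59, 0) (59, 21) (45.9845, 21)]  |A|=321.0658
4. ⊥bis P4·P2 via (47.165,11.43): [(42.6687, 5.6853) (41.4378, 0) (59, 0) (59, 21) (54.6553, 21)]  |A|=254.6706
5. ⊥bis P4·P3 via (41.56,4.9): [(42.6687, 5.6853) (41.9555, 2.3909) (42.3324, 0) (59, 0) (59, 21) (54.6553, 21)]  |A|=253.6012
6. ⊥bis P4·P5 via (36.6,6.38): [(42.6687, 5.6853) (41.9555, 2.3909) (42.3324, 0) (59, 0) (59, 21) (54.6553, 21)]  |A|=253.6012
7. canonical 6-gon: [(42.6687, 5.6853) (41.9555, 2.3909) (42.3324, 0) (59, 0) (59, 21) (54.6553, 21)]
8. shoelace: 253.6012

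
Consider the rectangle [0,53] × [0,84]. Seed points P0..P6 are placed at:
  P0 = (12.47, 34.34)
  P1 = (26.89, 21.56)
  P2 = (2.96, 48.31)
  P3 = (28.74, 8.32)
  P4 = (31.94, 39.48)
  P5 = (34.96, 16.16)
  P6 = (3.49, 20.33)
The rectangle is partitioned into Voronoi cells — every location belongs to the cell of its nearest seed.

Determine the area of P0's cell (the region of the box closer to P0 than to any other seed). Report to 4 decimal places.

Area of P0's cell: 342.5438

1. box [0,53]×[0,84]: [(0, 0) (53, 0) (53, 84) (0, 84)]
2. ⊥bis P0·P1 via (19.68,27.95): [(0, 5.7446) (53, 65.5458) (53, 84) (0, 84)]  |A|=2562.8055
3. ⊥bis P0·P2 via (7.715,41.325): [(0, 36.0731) (0, 5.7446) (53, 65.5458) (53, 72.1525)]  |A|=978.783
4. ⊥bis P0·P3 via (20.605,21.33): [(0, 36.0731) (0, 8.4459) (5.3701, 11.8038) (53, 65.5458) (53, 72.1525)]  |A|=971.5296
5. ⊥bis P0·P4 via (22.205,36.91): [(19.0097, 49.0138) (0, 36.0731) (0, 8.4459) (5.3701, 11.8038) (23.448, 32.2015)]  |A|=536.8332
6. ⊥bis P0·P5 via (23.715,25.25): [(19.0097, 49.0138) (0, 36.0731) (0, 8.4459) (5.3701, 11.8038) (23.448, 32.2015)]  |A|=536.8332
7. ⊥bis P0·P6 via (7.98,27.335): [(19.0097, 49.0138) (0, 36.0731) (0, 32.4499) (15.0938, 22.7753) (23.448, 32.2015)]  |A|=342.5438
8. canonical 5-gon: [(19.0097, 49.0138) (0, 36.0731) (0, 32.4499) (15.0938, 22.7753) (23.448, 32.2015)]
9. shoelace: 342.5438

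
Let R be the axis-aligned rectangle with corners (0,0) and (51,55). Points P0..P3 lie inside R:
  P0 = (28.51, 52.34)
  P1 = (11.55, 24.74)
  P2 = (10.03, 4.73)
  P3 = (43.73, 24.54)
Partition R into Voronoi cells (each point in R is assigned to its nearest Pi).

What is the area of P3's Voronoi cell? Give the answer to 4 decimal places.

1. box [0,51]×[0,55]: [(0, 0) (51, 0) (51, 55) (0, 55)]
2. ⊥bis P3·P0 via (36.12,38.44): [(0, 18.6649) (0, 0) (51, 0) (51, 46.5865)]  |A|=1663.9128
3. ⊥bis P3·P1 via (27.64,24.64): [(27.6971, 33.8286) (27.4869, 0) (51, 0) (51, 46.5865)]  |A|=940.509
4. ⊥bis P3·P2 via (26.88,14.635): [(27.6971, 33.8286) (27.5705, 13.4603) (35.4829, 0) (51, 0) (51, 46.5865)]  |A|=886.694
5. canonical 5-gon: [(27.6971, 33.8286) (27.5705, 13.4603) (35.4829, 0) (51, 0) (51, 46.5865)]
6. shoelace: 886.694

Area of P3's cell: 886.6940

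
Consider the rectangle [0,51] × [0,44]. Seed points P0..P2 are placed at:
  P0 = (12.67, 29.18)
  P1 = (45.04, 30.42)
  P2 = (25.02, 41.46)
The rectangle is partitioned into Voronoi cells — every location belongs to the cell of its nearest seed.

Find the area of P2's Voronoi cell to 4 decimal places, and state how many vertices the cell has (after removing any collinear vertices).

1. box [0,51]×[0,44]: [(0, 0) (51, 0) (51, 44) (0, 44)]
2. ⊥bis P2·P0 via (18.845,35.32): [(51, 2.9817) (51, 44) (10.2142, 44)]  |A|=836.482
3. ⊥bis P2·P1 via (35.03,35.94): [(29.0362, 25.0707) (39.4747, 44) (10.2142, 44)]  |A|=276.9395
4. canonical 3-gon: [(29.0362, 25.0707) (39.4747, 44) (10.2142, 44)]
5. shoelace: 276.9395

Area of P2's cell: 276.9395 (3 vertices)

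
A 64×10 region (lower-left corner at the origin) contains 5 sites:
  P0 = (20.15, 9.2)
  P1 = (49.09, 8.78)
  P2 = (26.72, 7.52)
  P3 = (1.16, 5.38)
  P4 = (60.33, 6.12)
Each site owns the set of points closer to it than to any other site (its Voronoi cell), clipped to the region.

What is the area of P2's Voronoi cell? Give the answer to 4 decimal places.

1. box [0,64]×[0,10]: [(0, 0) (64, 0) (64, 10) (0, 10)]
2. ⊥bis P2·P0 via (23.435,8.36): [(21.2973, 0) (64, 0) (64, 10) (23.8544, 10)]  |A|=414.2418
3. ⊥bis P2·P1 via (37.905,8.15): [(21.2973, 0) (38.3641, 0) (37.8008, 10) (23.8544, 10)]  |A|=155.066
4. ⊥bis P2·P3 via (13.94,6.45): [(21.2973, 0) (38.3641, 0) (37.8008, 10) (23.8544, 10)]  |A|=155.066
5. ⊥bis P2·P4 via (43.525,6.82): [(21.2973, 0) (38.3641, 0) (37.8008, 10) (23.8544, 10)]  |A|=155.066
6. canonical 4-gon: [(21.2973, 0) (38.3641, 0) (37.8008, 10) (23.8544, 10)]
7. shoelace: 155.066

Area of P2's cell: 155.0660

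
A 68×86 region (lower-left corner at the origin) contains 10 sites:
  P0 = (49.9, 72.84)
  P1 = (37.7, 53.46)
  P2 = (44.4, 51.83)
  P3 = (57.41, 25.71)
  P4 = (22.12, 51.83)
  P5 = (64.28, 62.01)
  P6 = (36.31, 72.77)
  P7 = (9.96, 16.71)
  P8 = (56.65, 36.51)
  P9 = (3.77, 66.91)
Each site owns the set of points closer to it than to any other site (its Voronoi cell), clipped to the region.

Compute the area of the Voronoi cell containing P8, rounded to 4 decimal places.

Area of P8's cell: 414.4429

1. box [0,68]×[0,86]: [(0, 0) (68, 0) (68, 86) (0, 86)]
2. ⊥bis P8·P0 via (53.275,54.675): [(0, 44.7767) (0, 0) (68, 0) (68, 57.4109)]  |A|=3474.3761
3. ⊥bis P8·P1 via (47.175,44.985): [(56.354, 55.2471) (6.9378, 0) (68, 0) (68, 57.4109)]  |A|=2021.0584
4. ⊥bis P8·P2 via (50.525,44.17): [(66.807, 57.1892) (36.2019, 32.7171) (6.9378, 0) (68, 0) (68, 57.4109)]  |A|=1922.8749
5. ⊥bis P8·P3 via (57.03,31.11): [(66.807, 57.1892) (36.2019, 32.7171) (33.2688, 29.4379) (68, 31.882) (68, 57.4109)]  |A|=470.4525
6. ⊥bis P8·P4 via (39.385,44.17): [(66.807, 57.1892) (36.2019, 32.7171) (33.2688, 29.4379) (68, 31.882) (68, 57.4109)]  |A|=470.4525
7. ⊥bis P8·P5 via (60.465,49.26): [(57.8639, 50.0383) (36.2019, 32.7171) (33.2688, 29.4379) (68, 31.882) (68, 47.0054)]  |A|=414.4429
8. ⊥bis P8·P6 via (46.48,54.64): [(57.8639, 50.0383) (36.2019, 32.7171) (33.2688, 29.4379) (68, 31.882) (68, 47.0054)]  |A|=414.4429
9. ⊥bis P8·P7 via (33.305,26.61): [(57.8639, 50.0383) (36.2019, 32.7171) (33.2688, 29.4379) (68, 31.882) (68, 47.0054)]  |A|=414.4429
10. ⊥bis P8·P9 via (30.21,51.71): [(57.8639, 50.0383) (36.2019, 32.7171) (33.2688, 29.4379) (68, 31.882) (68, 47.0054)]  |A|=414.4429
11. canonical 5-gon: [(57.8639, 50.0383) (36.2019, 32.7171) (33.2688, 29.4379) (68, 31.882) (68, 47.0054)]
12. shoelace: 414.4429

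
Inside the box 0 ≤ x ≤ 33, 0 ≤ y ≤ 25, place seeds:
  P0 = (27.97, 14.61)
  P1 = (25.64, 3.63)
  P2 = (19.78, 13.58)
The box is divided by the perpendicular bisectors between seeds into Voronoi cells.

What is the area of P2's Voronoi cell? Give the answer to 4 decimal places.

Area of P2's cell: 517.4605

1. box [0,33]×[0,25]: [(0, 0) (33, 0) (33, 25) (0, 25)]
2. ⊥bis P2·P0 via (23.875,14.095): [(0, 0) (25.6476, 0) (22.5036, 25) (0, 25)]  |A|=601.8898
3. ⊥bis P2·P1 via (22.71,8.605): [(0, 0) (8.0991, 0) (24.4375, 9.6224) (22.5036, 25) (0, 25)]  |A|=517.4605
4. canonical 5-gon: [(0, 0) (8.0991, 0) (24.4375, 9.6224) (22.5036, 25) (0, 25)]
5. shoelace: 517.4605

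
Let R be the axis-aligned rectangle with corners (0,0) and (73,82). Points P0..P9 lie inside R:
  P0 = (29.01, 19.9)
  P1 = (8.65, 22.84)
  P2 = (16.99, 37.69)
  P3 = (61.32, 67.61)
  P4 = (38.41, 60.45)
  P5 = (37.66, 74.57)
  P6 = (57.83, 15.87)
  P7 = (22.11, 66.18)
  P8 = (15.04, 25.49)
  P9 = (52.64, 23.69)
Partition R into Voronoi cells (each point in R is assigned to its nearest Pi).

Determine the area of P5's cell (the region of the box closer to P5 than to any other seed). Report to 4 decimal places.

Area of P5's cell: 332.1485

1. box [0,73]×[0,82]: [(0, 0) (73, 0) (73, 82) (0, 82)]
2. ⊥bis P5·P0 via (33.335,47.235): [(0, 52.5093) (73, 40.9591) (73, 82) (0, 82)]  |A|=2574.4014
3. ⊥bis P5·P1 via (23.155,48.705): [(0, 61.6902) (22.8055, 48.901) (73, 40.9591) (73, 82) (0, 82)]  |A|=2469.7138
4. ⊥bis P5·P2 via (27.325,56.13): [(0, 71.4447) (47.0744, 45.0611) (73, 40.9591) (73, 82) (0, 82)]  |A|=2128.7148
5. ⊥bis P5·P3 via (49.49,71.09): [(0, 71.4447) (42.575, 47.5829) (52.6994, 82) (0, 82)]  |A|=1131.5746
6. ⊥bis P5·P4 via (38.035,67.51): [(0, 71.4447) (9.7053, 66.0052) (48.602, 68.0713) (52.6994, 82) (0, 82)]  |A|=739.3358
7. ⊥bis P5·P6 via (47.745,45.22): [(0, 71.4447) (9.7053, 66.0052) (48.602, 68.0713) (52.6994, 82) (0, 82)]  |A|=739.3358
8. ⊥bis P5·P7 via (29.885,70.375): [(31.6148, 67.169) (48.602, 68.0713) (52.6994, 82) (23.6127, 82)]  |A|=332.1485
9. ⊥bis P5·P8 via (26.35,50.03): [(31.6148, 67.169) (48.602, 68.0713) (52.6994, 82) (23.6127, 82)]  |A|=332.1485
10. ⊥bis P5·P9 via (45.15,49.13): [(31.6148, 67.169) (48.602, 68.0713) (52.6994, 82) (23.6127, 82)]  |A|=332.1485
11. canonical 4-gon: [(31.6148, 67.169) (48.602, 68.0713) (52.6994, 82) (23.6127, 82)]
12. shoelace: 332.1485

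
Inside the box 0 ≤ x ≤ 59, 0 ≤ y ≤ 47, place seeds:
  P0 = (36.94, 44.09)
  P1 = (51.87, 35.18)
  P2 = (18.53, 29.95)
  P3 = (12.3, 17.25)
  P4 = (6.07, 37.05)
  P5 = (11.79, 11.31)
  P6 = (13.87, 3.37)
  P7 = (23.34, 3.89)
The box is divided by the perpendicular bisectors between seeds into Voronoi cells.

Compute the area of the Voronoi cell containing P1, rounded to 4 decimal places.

1. box [0,59]×[0,47]: [(0, 0) (59, 0) (59, 47) (0, 47)]
2. ⊥bis P1·P0 via (44.405,39.635): [(20.7514, 0) (59, 0) (59, 47) (48.8003, 47)]  |A|=1138.5339
3. ⊥bis P1·P2 via (35.2,32.565): [(36.2378, 25.9496) (40.3084, 0) (59, 0) (59, 47) (48.8003, 47)]  |A|=884.7859
4. ⊥bis P1·P3 via (32.085,26.215): [(36.2378, 25.9496) (38.373, 12.3379) (43.9636, 0) (59, 0) (59, 47) (48.8003, 47)]  |A|=862.2374
5. ⊥bis P1·P4 via (28.97,36.115): [(36.2378, 25.9496) (38.373, 12.3379) (43.9636, 0) (59, 0) (59, 47) (48.8003, 47)]  |A|=862.2374
6. ⊥bis P1·P5 via (31.83,23.245): [(36.2378, 25.9496) (38.373, 12.3379) (38.5231, 12.0066) (45.6738, 0) (59, 0) (59, 47) (48.8003, 47)]  |A|=851.9706
7. ⊥bis P1·P6 via (32.87,19.275): [(36.2378, 25.9496) (38.3029, 12.7849) (49.0052, 0) (59, 0) (59, 47) (48.8003, 47)]  |A|=829.192
8. ⊥bis P1·P7 via (37.605,19.535): [(36.2378, 25.9496) (37.1837, 19.9191) (59, 0.0272) (59, 47) (48.8003, 47)]  |A|=698.3297
9. canonical 5-gon: [(36.2378, 25.9496) (37.1837, 19.9191) (59, 0.0272) (59, 47) (48.8003, 47)]
10. shoelace: 698.3297

Area of P1's cell: 698.3297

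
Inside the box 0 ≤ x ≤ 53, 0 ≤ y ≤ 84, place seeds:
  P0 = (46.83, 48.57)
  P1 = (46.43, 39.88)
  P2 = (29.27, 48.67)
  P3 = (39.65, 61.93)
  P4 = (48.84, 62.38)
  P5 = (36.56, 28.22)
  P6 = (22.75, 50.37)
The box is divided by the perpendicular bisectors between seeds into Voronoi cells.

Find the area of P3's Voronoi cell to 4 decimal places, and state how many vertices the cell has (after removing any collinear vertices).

Area of P3's cell: 634.9748 (5 vertices)

1. box [0,53]×[0,84]: [(0, 0) (53, 0) (53, 84) (0, 84)]
2. ⊥bis P3·P0 via (43.24,55.25): [(0, 32.0117) (53, 60.4953) (53, 84) (0, 84)]  |A|=2000.5643
3. ⊥bis P3·P1 via (43.04,50.905): [(0, 37.6709) (24.6114, 45.2385) (53, 60.4953) (53, 84) (0, 84)]  |A|=1930.924
4. ⊥bis P3·P2 via (34.46,55.3): [(0, 82.2755) (38.0719, 52.4726) (53, 60.4953) (53, 84) (0, 84)]  |A|=1043.7453
5. ⊥bis P3·P4 via (44.245,62.155): [(0, 82.2755) (38.0719, 52.4726) (44.5487, 55.9533) (43.1753, 84) (0, 84)]  |A|=806.6476
6. ⊥bis P3·P5 via (38.105,45.075): [(0, 82.2755) (38.0719, 52.4726) (44.5487, 55.9533) (43.1753, 84) (0, 84)]  |A|=806.6476
7. ⊥bis P3·P6 via (31.2,56.15): [(28.6939, 59.8137) (38.0719, 52.4726) (44.5487, 55.9533) (43.1753, 84) (12.1499, 84)]  |A|=634.9748
8. canonical 5-gon: [(28.6939, 59.8137) (38.0719, 52.4726) (44.5487, 55.9533) (43.1753, 84) (12.1499, 84)]
9. shoelace: 634.9748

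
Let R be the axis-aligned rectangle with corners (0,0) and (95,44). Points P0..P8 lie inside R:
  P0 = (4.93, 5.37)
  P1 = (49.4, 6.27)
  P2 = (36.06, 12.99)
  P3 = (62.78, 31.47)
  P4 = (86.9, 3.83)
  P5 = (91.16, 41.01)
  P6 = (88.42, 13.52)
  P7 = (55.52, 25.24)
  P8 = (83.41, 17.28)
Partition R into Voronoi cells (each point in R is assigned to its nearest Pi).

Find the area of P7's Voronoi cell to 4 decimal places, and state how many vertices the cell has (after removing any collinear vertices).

1. box [0,95]×[0,44]: [(0, 0) (95, 0) (95, 44) (0, 44)]
2. ⊥bis P7·P0 via (30.225,15.305): [(36.2363, 0) (95, 0) (95, 44) (18.9546, 44)]  |A|=2965.8008
3. ⊥bis P7·P1 via (52.46,15.755): [(26.7964, 24.0345) (95, 2.031) (95, 44) (18.9546, 44)]  |A|=2190.3637
4. ⊥bis P7·P2 via (45.79,19.115): [(46.7443, 17.599) (95, 2.031) (95, 44) (30.125, 44)]  |A|=1869.0056
5. ⊥bis P7·P3 via (59.15,28.355): [(46.7443, 17.599) (76.6628, 7.9468) (45.7246, 44) (30.125, 44)]  |A|=595.9412
6. ⊥bis P7·P4 via (71.21,14.535): [(46.7443, 17.599) (68.5096, 10.5772) (71.1211, 14.4047) (45.7246, 44) (30.125, 44)]  |A|=576.9033
7. ⊥bis P7·P5 via (73.34,33.125): [(46.7443, 17.599) (68.5096, 10.5772) (71.1211, 14.4047) (45.7246, 44) (30.125, 44)]  |A|=576.9033
8. ⊥bis P7·P6 via (71.97,19.38): [(46.7443, 17.599) (68.5096, 10.5772) (69.1887, 11.5725) (70.4685, 15.1652) (45.7246, 44) (30.125, 44)]  |A|=575.2444
9. ⊥bis P7·P8 via (69.465,21.26): [(46.7443, 17.599) (66.5926, 11.1956) (68.4101, 17.5639) (45.7246, 44) (30.125, 44)]  |A|=560.9236
10. canonical 5-gon: [(46.7443, 17.599) (66.5926, 11.1956) (68.4101, 17.5639) (45.7246, 44) (30.125, 44)]
11. shoelace: 560.9236

Area of P7's cell: 560.9236 (5 vertices)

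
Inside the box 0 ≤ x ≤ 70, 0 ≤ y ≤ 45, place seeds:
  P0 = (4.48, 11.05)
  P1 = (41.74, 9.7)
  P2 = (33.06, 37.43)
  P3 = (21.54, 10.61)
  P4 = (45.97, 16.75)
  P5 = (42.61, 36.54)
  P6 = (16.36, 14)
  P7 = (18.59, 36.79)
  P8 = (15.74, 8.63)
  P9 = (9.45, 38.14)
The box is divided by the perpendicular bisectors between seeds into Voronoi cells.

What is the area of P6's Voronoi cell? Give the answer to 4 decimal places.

1. box [0,70]×[0,45]: [(0, 0) (70, 0) (70, 45) (0, 45)]
2. ⊥bis P6·P0 via (10.42,12.525): [(13.5302, 0) (70, 0) (70, 45) (2.3559, 45)]  |A|=2792.5631
3. ⊥bis P6·P1 via (29.05,11.85): [(13.5302, 0) (27.0423, 0) (34.6664, 45) (2.3559, 45)]  |A|=1031.0099
4. ⊥bis P6·P2 via (24.71,25.715): [(3.3672, 40.9273) (13.5302, 0) (27.0423, 0) (30.6783, 21.461)]  |A|=604.9596
5. ⊥bis P6·P3 via (18.95,12.305): [(26.7667, 24.2491) (3.3672, 40.9273) (12.8059, 2.9167)]  |A|=366.0036
6. ⊥bis P6·P4 via (31.165,15.375): [(26.7667, 24.2491) (3.3672, 40.9273) (12.8059, 2.9167)]  |A|=366.0036
7. ⊥bis P6·P5 via (29.485,25.27): [(26.7667, 24.2491) (3.3672, 40.9273) (12.8059, 2.9167)]  |A|=366.0036
8. ⊥bis P6·P7 via (17.475,25.395): [(26.7667, 24.2491) (26.3817, 24.5235) (6.9689, 26.423) (12.8059, 2.9167)]  |A|=228.64
9. ⊥bis P6·P8 via (16.05,11.315): [(18.1439, 11.0732) (26.7667, 24.2491) (26.3817, 24.5235) (6.9689, 26.423) (10.5632, 11.9485)]  |A|=195.3876
10. ⊥bis P6·P9 via (12.905,26.07): [(18.1439, 11.0732) (26.7667, 24.2491) (26.3817, 24.5235) (12.3119, 25.9002) (7.4447, 24.507) (10.5632, 11.9485)]  |A|=190.3933
11. canonical 6-gon: [(18.1439, 11.0732) (26.7667, 24.2491) (26.3817, 24.5235) (12.3119, 25.9002) (7.4447, 24.507) (10.5632, 11.9485)]
12. shoelace: 190.3933

Area of P6's cell: 190.3933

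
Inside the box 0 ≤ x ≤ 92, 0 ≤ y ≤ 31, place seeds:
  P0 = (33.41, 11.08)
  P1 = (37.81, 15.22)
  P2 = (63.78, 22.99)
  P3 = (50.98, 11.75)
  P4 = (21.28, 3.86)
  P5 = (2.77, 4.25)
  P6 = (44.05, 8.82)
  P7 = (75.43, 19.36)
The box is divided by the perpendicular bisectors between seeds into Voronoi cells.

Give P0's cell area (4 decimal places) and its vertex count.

1. box [0,92]×[0,31]: [(0, 0) (92, 0) (92, 31) (0, 31)]
2. ⊥bis P0·P1 via (35.61,13.15): [(0, 0) (47.983, 0) (18.8148, 31) (0, 31)]  |A|=1035.3648
3. ⊥bis P0·P2 via (48.595,17.035): [(0, 0) (47.983, 0) (18.8148, 31) (0, 31)]  |A|=1035.3648
4. ⊥bis P0·P3 via (42.195,11.415): [(0, 0) (42.6303, 0) (42.4042, 5.9291) (18.8148, 31) (0, 31)]  |A|=1019.4965
5. ⊥bis P0·P4 via (27.345,7.47): [(31.7913, 0) (42.6303, 0) (42.4042, 5.9291) (18.8148, 31) (13.3395, 31)]  |A|=319.9692
6. ⊥bis P0·P5 via (18.09,7.665): [(31.7913, 0) (42.6303, 0) (42.4042, 5.9291) (18.8148, 31) (13.3395, 31)]  |A|=319.9692
7. ⊥bis P0·P6 via (38.73,9.95): [(31.7913, 0) (36.6166, 0) (38.7099, 9.8554) (18.8148, 31) (13.3395, 31)]  |A|=279.8273
8. ⊥bis P0·P7 via (54.42,15.22): [(31.7913, 0) (36.6166, 0) (38.7099, 9.8554) (18.8148, 31) (13.3395, 31)]  |A|=279.8273
9. canonical 5-gon: [(31.7913, 0) (36.6166, 0) (38.7099, 9.8554) (18.8148, 31) (13.3395, 31)]
10. shoelace: 279.8273

Area of P0's cell: 279.8273 (5 vertices)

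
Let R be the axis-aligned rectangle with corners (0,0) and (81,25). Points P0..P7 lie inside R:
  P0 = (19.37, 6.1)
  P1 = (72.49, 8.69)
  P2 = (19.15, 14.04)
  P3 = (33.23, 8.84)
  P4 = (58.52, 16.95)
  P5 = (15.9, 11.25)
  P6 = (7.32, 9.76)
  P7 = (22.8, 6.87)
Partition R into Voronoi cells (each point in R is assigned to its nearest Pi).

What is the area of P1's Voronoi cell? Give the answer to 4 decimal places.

Area of P1's cell: 392.1051

1. box [0,81]×[0,25]: [(0, 0) (81, 0) (81, 25) (0, 25)]
2. ⊥bis P1·P0 via (45.93,7.395): [(46.2906, 0) (81, 0) (81, 25) (45.0716, 25)]  |A|=882.9727
3. ⊥bis P1·P2 via (45.82,11.365): [(45.7638, 10.8044) (46.2906, 0) (81, 0) (81, 25) (47.1876, 25)]  |A|=867.9539
4. ⊥bis P1·P3 via (52.86,8.765): [(52.8265, 0) (81, 0) (81, 25) (52.922, 25)]  |A|=703.1432
5. ⊥bis P1·P4 via (65.505,12.82): [(57.925, 0) (81, 0) (81, 25) (72.7066, 25)]  |A|=392.1051
6. ⊥bis P1·P5 via (44.195,9.97): [(57.925, 0) (81, 0) (81, 25) (72.7066, 25)]  |A|=392.1051
7. ⊥bis P1·P6 via (39.905,9.225): [(57.925, 0) (81, 0) (81, 25) (72.7066, 25)]  |A|=392.1051
8. ⊥bis P1·P7 via (47.645,7.78): [(57.925, 0) (81, 0) (81, 25) (72.7066, 25)]  |A|=392.1051
9. canonical 4-gon: [(57.925, 0) (81, 0) (81, 25) (72.7066, 25)]
10. shoelace: 392.1051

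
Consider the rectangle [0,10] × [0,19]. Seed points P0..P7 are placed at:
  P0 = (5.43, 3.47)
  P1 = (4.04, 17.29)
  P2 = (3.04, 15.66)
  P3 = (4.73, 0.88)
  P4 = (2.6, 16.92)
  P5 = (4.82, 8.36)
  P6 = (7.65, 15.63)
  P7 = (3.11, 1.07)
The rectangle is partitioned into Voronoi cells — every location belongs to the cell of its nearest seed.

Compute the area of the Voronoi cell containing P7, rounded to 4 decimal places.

1. box [0,10]×[0,19]: [(0, 0) (10, 0) (10, 19) (0, 19)]
2. ⊥bis P7·P0 via (4.27,2.27): [(0, 6.3977) (0, 0) (6.6183, 0)]  |A|=21.1708
3. ⊥bis P7·P1 via (3.575,9.18): [(0, 6.3977) (0, 0) (6.6183, 0)]  |A|=21.1708
4. ⊥bis P7·P2 via (3.075,8.365): [(0, 6.3977) (0, 0) (6.6183, 0)]  |A|=21.1708
5. ⊥bis P7·P3 via (3.92,0.975): [(4.0921, 2.442) (0, 6.3977) (0, 0) (3.8056, 0)]  |A|=17.7365
6. ⊥bis P7·P4 via (2.855,8.995): [(4.0921, 2.442) (0, 6.3977) (0, 0) (3.8056, 0)]  |A|=17.7365
7. ⊥bis P7·P5 via (3.965,4.715): [(4.0921, 2.442) (1.028, 5.4039) (0, 5.6451) (0, 0) (3.8056, 0)]  |A|=17.3497
8. ⊥bis P7·P6 via (5.38,8.35): [(4.0921, 2.442) (1.028, 5.4039) (0, 5.6451) (0, 0) (3.8056, 0)]  |A|=17.3497
9. canonical 5-gon: [(4.0921, 2.442) (1.028, 5.4039) (0, 5.6451) (0, 0) (3.8056, 0)]
10. shoelace: 17.3497

Area of P7's cell: 17.3497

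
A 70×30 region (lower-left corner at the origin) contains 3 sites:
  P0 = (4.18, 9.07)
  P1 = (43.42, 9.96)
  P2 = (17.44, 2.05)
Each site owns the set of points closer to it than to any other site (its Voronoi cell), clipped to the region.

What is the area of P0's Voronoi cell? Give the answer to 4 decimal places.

1. box [0,70]×[0,30]: [(0, 0) (70, 0) (70, 30) (0, 30)]
2. ⊥bis P0·P1 via (23.8,9.515): [(0, 0) (24.0158, 0) (23.3354, 30) (0, 30)]  |A|=710.2679
3. ⊥bis P0·P2 via (10.81,5.56): [(0, 0) (7.8665, 0) (23.3524, 29.2511) (23.3354, 30) (0, 30)]  |A|=474.0746
4. canonical 5-gon: [(0, 0) (7.8665, 0) (23.3524, 29.2511) (23.3354, 30) (0, 30)]
5. shoelace: 474.0746

Area of P0's cell: 474.0746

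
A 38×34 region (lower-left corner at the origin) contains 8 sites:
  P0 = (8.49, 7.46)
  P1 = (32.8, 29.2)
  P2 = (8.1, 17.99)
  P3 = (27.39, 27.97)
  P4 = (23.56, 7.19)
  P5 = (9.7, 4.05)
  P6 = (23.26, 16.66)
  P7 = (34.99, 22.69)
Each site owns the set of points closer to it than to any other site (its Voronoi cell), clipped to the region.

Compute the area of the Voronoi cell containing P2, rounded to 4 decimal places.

Area of P2's cell: 323.7431

1. box [0,38]×[0,34]: [(0, 0) (38, 0) (38, 34) (0, 34)]
2. ⊥bis P2·P0 via (8.295,12.725): [(0, 12.4178) (38, 13.8252) (38, 34) (0, 34)]  |A|=793.3837
3. ⊥bis P2·P1 via (20.45,23.595): [(0, 12.4178) (25.1008, 13.3474) (15.7277, 34) (0, 34)]  |A|=433.2747
4. ⊥bis P2·P3 via (17.745,22.98): [(0, 12.4178) (22.7732, 13.2612) (12.0436, 34) (0, 34)]  |A|=370.6327
5. ⊥bis P2·P4 via (15.83,12.59): [(0, 12.4178) (16.1269, 13.0151) (20.0185, 18.5857) (12.0436, 34) (0, 34)]  |A|=352.5999
6. ⊥bis P2·P5 via (8.9,11.02): [(0, 12.4178) (16.1269, 13.0151) (20.0185, 18.5857) (12.0436, 34) (0, 34)]  |A|=352.5999
7. ⊥bis P2·P6 via (15.68,17.325): [(0, 12.4178) (15.2992, 12.9844) (16.4036, 25.5728) (12.0436, 34) (0, 34)]  |A|=323.7431
8. ⊥bis P2·P7 via (21.545,20.34): [(0, 12.4178) (15.2992, 12.9844) (16.4036, 25.5728) (12.0436, 34) (0, 34)]  |A|=323.7431
9. canonical 5-gon: [(0, 12.4178) (15.2992, 12.9844) (16.4036, 25.5728) (12.0436, 34) (0, 34)]
10. shoelace: 323.7431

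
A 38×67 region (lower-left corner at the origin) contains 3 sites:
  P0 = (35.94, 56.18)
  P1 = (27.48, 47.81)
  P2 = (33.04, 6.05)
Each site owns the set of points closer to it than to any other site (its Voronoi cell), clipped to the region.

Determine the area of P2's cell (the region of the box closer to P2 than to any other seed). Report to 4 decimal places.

1. box [0,38]×[0,67]: [(0, 0) (38, 0) (38, 67) (0, 67)]
2. ⊥bis P2·P0 via (34.49,31.115): [(0, 33.1102) (0, 0) (38, 0) (38, 30.9119)]  |A|=1216.4214
3. ⊥bis P2·P1 via (30.26,26.93): [(0, 22.9011) (0, 0) (38, 0) (38, 27.9605)]  |A|=966.3713
4. canonical 4-gon: [(0, 22.9011) (0, 0) (38, 0) (38, 27.9605)]
5. shoelace: 966.3713

Area of P2's cell: 966.3713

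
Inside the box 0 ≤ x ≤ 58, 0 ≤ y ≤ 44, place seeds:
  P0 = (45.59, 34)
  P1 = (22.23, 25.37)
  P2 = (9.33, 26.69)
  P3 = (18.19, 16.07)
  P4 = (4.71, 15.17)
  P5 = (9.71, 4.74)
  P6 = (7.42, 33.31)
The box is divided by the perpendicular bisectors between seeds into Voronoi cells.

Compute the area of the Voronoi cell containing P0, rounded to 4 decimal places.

1. box [0,58]×[0,44]: [(0, 0) (58, 0) (58, 44) (0, 44)]
2. ⊥bis P0·P1 via (33.91,29.685): [(44.8767, 0) (58, 0) (58, 44) (28.6215, 44)]  |A|=935.0393
3. ⊥bis P0·P2 via (27.46,30.345): [(44.8767, 0) (58, 0) (58, 44) (28.6215, 44)]  |A|=935.0393
4. ⊥bis P0·P3 via (31.89,25.035): [(40.4741, 11.9171) (48.2724, 0) (58, 0) (58, 44) (28.6215, 44)]  |A|=914.8057
5. ⊥bis P0·P4 via (25.15,24.585): [(40.4741, 11.9171) (48.2724, 0) (58, 0) (58, 44) (28.6215, 44)]  |A|=914.8057
6. ⊥bis P0·P5 via (27.65,19.37): [(40.4741, 11.9171) (48.2724, 0) (58, 0) (58, 44) (28.6215, 44)]  |A|=914.8057
7. ⊥bis P0·P6 via (26.505,33.655): [(40.4741, 11.9171) (48.2724, 0) (58, 0) (58, 44) (28.6215, 44)]  |A|=914.8057
8. canonical 5-gon: [(40.4741, 11.9171) (48.2724, 0) (58, 0) (58, 44) (28.6215, 44)]
9. shoelace: 914.8057

Area of P0's cell: 914.8057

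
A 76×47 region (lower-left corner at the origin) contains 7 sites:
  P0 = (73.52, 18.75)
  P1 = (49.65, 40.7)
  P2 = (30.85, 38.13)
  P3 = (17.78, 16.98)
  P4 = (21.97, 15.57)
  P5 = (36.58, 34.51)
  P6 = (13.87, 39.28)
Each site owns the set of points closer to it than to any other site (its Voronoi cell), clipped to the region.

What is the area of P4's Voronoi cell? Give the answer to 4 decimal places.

1. box [0,76]×[0,47]: [(0, 0) (76, 0) (76, 47) (0, 47)]
2. ⊥bis P4·P0 via (47.745,17.16): [(0, 0) (48.8036, 0) (45.9042, 47) (0, 47)]  |A|=2225.6333
3. ⊥bis P4·P1 via (35.81,28.135): [(0, 0) (48.8036, 0) (47.8887, 14.8307) (18.6829, 47) (0, 47)]  |A|=1787.7874
4. ⊥bis P4·P2 via (26.41,26.85): [(0, 37.2454) (0, 0) (48.8036, 0) (47.8887, 14.8307) (42.8524, 20.378)]  |A|=1330.0954
5. ⊥bis P4·P3 via (19.875,16.275): [(23.7818, 27.8845) (14.3982, 0) (48.8036, 0) (47.8887, 14.8307) (42.8524, 20.378)]  |A|=686.4706
6. ⊥bis P4·P5 via (29.275,25.04): [(27.4689, 26.4332) (23.7818, 27.8845) (14.3982, 0) (48.8036, 0) (48.1574, 10.4744)]  |A|=616.132
7. ⊥bis P4·P6 via (17.92,27.425): [(27.4689, 26.4332) (23.7818, 27.8845) (14.3982, 0) (48.8036, 0) (48.1574, 10.4744)]  |A|=616.132
8. canonical 5-gon: [(27.4689, 26.4332) (23.7818, 27.8845) (14.3982, 0) (48.8036, 0) (48.1574, 10.4744)]
9. shoelace: 616.132

Area of P4's cell: 616.1320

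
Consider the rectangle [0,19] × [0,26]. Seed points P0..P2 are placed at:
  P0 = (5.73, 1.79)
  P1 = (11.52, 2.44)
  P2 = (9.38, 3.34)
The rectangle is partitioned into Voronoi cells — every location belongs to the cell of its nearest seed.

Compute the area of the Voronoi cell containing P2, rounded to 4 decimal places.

Area of P2's cell: 292.6432

1. box [0,19]×[0,26]: [(0, 0) (19, 0) (19, 26) (0, 26)]
2. ⊥bis P2·P0 via (7.555,2.565): [(0, 20.3558) (8.6442, 0) (19, 0) (19, 26) (0, 26)]  |A|=406.0197
3. ⊥bis P2·P1 via (10.45,2.89): [(0, 20.3558) (8.6442, 0) (9.2346, 0) (19, 23.22) (19, 26) (0, 26)]  |A|=292.6432
4. canonical 6-gon: [(0, 20.3558) (8.6442, 0) (9.2346, 0) (19, 23.22) (19, 26) (0, 26)]
5. shoelace: 292.6432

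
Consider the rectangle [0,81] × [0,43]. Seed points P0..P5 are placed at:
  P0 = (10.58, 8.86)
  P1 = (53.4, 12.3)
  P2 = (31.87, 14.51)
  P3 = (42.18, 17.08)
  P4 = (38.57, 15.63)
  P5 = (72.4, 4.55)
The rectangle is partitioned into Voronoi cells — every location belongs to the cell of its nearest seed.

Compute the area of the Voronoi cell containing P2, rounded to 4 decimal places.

Area of P2's cell: 666.9932

1. box [0,81]×[0,43]: [(0, 0) (81, 0) (81, 43) (0, 43)]
2. ⊥bis P2·P0 via (21.225,11.685): [(24.326, 0) (81, 0) (81, 43) (12.9145, 43)]  |A|=2682.3285
3. ⊥bis P2·P1 via (42.635,13.405): [(24.326, 0) (41.259, 0) (45.6729, 43) (12.9145, 43)]  |A|=1068.3635
4. ⊥bis P2·P3 via (37.025,15.795): [(24.326, 0) (40.9623, 0) (30.2435, 43) (12.9145, 43)]  |A|=730.2532
5. ⊥bis P2·P4 via (35.22,15.07): [(24.326, 0) (37.7392, 0) (31.1773, 39.2542) (30.2435, 43) (12.9145, 43)]  |A|=666.9932
6. ⊥bis P2·P5 via (52.135,9.53): [(24.326, 0) (37.7392, 0) (31.1773, 39.2542) (30.2435, 43) (12.9145, 43)]  |A|=666.9932
7. canonical 5-gon: [(24.326, 0) (37.7392, 0) (31.1773, 39.2542) (30.2435, 43) (12.9145, 43)]
8. shoelace: 666.9932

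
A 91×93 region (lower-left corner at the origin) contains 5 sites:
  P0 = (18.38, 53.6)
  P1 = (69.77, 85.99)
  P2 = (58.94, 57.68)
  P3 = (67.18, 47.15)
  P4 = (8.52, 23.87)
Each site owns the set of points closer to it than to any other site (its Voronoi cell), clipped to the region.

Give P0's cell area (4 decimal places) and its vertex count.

1. box [0,91]×[0,93]: [(0, 0) (91, 0) (91, 93) (0, 93)]
2. ⊥bis P0·P1 via (44.075,69.795): [(0, 0) (88.0653, 0) (29.4494, 93) (0, 93)]  |A|=5464.4319
3. ⊥bis P0·P2 via (38.66,55.64): [(0, 0) (44.2569, 0) (35.9374, 82.7062) (29.4494, 93) (0, 93)]  |A|=3652.8214
4. ⊥bis P0·P3 via (42.78,50.375): [(0, 0) (36.1218, 0) (40.7412, 34.95) (35.9374, 82.7062) (29.4494, 93) (0, 93)]  |A|=3510.6607
5. ⊥bis P0·P4 via (13.45,38.735): [(0, 43.1957) (40.0744, 29.905) (40.7412, 34.95) (35.9374, 82.7062) (29.4494, 93) (0, 93)]  |A|=2105.0278
6. canonical 6-gon: [(0, 43.1957) (40.0744, 29.905) (40.7412, 34.95) (35.9374, 82.7062) (29.4494, 93) (0, 93)]
7. shoelace: 2105.0278

Area of P0's cell: 2105.0278 (6 vertices)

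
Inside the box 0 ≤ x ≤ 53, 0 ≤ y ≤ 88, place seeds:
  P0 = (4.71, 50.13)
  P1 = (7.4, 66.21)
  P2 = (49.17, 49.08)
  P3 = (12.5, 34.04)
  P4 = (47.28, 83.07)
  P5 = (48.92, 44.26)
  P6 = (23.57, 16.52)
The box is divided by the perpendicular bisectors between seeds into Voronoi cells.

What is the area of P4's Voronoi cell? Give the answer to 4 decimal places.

Area of P4's cell: 592.2805

1. box [0,53]×[0,88]: [(0, 0) (53, 0) (53, 88) (0, 88)]
2. ⊥bis P4·P0 via (25.995,66.6): [(53, 31.7001) (53, 88) (9.436, 88)]  |A|=1226.3241
3. ⊥bis P4·P1 via (27.34,74.64): [(36.4529, 53.0848) (53, 31.7001) (53, 88) (21.6918, 88)]  |A|=1012.3671
4. ⊥bis P4·P2 via (48.225,66.075): [(31.3575, 65.1371) (53, 66.3405) (53, 88) (21.6918, 88)]  |A|=592.2805
5. ⊥bis P4·P3 via (29.89,58.555): [(31.3575, 65.1371) (53, 66.3405) (53, 88) (21.6918, 88)]  |A|=592.2805
6. ⊥bis P4·P5 via (48.1,63.665): [(31.3575, 65.1371) (53, 66.3405) (53, 88) (21.6918, 88)]  |A|=592.2805
7. ⊥bis P4·P6 via (35.425,49.795): [(31.3575, 65.1371) (53, 66.3405) (53, 88) (21.6918, 88)]  |A|=592.2805
8. canonical 4-gon: [(31.3575, 65.1371) (53, 66.3405) (53, 88) (21.6918, 88)]
9. shoelace: 592.2805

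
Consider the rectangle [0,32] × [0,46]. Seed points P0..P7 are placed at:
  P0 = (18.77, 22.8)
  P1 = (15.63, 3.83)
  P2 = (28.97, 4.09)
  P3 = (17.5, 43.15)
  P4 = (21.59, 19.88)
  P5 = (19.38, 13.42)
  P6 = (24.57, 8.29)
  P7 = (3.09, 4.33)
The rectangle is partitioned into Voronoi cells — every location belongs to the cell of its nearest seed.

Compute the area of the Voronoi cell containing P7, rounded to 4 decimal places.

Area of P7's cell: 173.7785

1. box [0,32]×[0,46]: [(0, 0) (32, 0) (32, 46) (0, 46)]
2. ⊥bis P7·P0 via (10.93,13.565): [(0, 22.844) (0, 0) (26.9087, 0)]  |A|=307.3503
3. ⊥bis P7·P1 via (9.36,4.08): [(9.7772, 14.5437) (0, 22.844) (0, 0) (9.1973, 0)]  |A|=178.5564
4. ⊥bis P7·P2 via (16.03,4.21): [(9.7772, 14.5437) (0, 22.844) (0, 0) (9.1973, 0)]  |A|=178.5564
5. ⊥bis P7·P3 via (10.295,23.74): [(9.7772, 14.5437) (0, 22.844) (0, 0) (9.1973, 0)]  |A|=178.5564
6. ⊥bis P7·P4 via (12.34,12.105): [(9.7772, 14.5437) (0, 22.844) (0, 0) (9.1973, 0)]  |A|=178.5564
7. ⊥bis P7·P5 via (11.235,8.875): [(9.6635, 11.6913) (6.5368, 17.2946) (0, 22.844) (0, 0) (9.1973, 0)]  |A|=173.7785
8. ⊥bis P7·P6 via (13.83,6.31): [(9.6635, 11.6913) (6.5368, 17.2946) (0, 22.844) (0, 0) (9.1973, 0)]  |A|=173.7785
9. canonical 5-gon: [(9.6635, 11.6913) (6.5368, 17.2946) (0, 22.844) (0, 0) (9.1973, 0)]
10. shoelace: 173.7785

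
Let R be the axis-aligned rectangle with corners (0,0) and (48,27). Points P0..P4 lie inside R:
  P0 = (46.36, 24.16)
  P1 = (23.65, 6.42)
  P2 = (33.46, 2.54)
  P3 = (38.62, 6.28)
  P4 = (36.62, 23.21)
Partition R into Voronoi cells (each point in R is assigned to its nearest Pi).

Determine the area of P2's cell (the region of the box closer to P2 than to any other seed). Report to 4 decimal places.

1. box [0,48]×[0,27]: [(0, 0) (48, 0) (48, 27) (0, 27)]
2. ⊥bis P2·P0 via (39.91,13.35): [(0, 0) (48, 0) (48, 8.5229) (17.033, 27) (0, 27)]  |A|=1009.9107
3. ⊥bis P2·P1 via (28.555,4.48): [(26.7831, 0) (48, 0) (48, 8.5229) (33.5614, 17.138)]  |A|=243.3372
4. ⊥bis P2·P3 via (36.04,4.41): [(31.1796, 11.1158) (26.7831, 0) (39.2364, 0)]  |A|=69.2144
5. ⊥bis P2·P4 via (35.04,12.875): [(31.1796, 11.1158) (26.7831, 0) (39.2364, 0)]  |A|=69.2144
6. canonical 3-gon: [(31.1796, 11.1158) (26.7831, 0) (39.2364, 0)]
7. shoelace: 69.2144

Area of P2's cell: 69.2144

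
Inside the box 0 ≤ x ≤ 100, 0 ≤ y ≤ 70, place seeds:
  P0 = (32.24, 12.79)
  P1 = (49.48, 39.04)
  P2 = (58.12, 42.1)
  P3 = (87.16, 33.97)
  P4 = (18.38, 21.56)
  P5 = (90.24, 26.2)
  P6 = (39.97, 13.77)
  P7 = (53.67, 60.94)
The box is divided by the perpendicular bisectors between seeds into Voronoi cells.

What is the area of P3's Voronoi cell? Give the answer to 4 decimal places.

1. box [0,100]×[0,70]: [(0, 0) (100, 0) (100, 70) (0, 70)]
2. ⊥bis P3·P0 via (59.7,23.38): [(68.7165, 0) (100, 0) (100, 70) (41.7209, 70)]  |A|=3134.6892
3. ⊥bis P3·P1 via (68.32,36.505): [(64.7812, 10.2045) (68.7165, 0) (100, 0) (100, 70) (72.8269, 70)]  |A|=2204.6903
4. ⊥bis P3·P2 via (72.64,38.035): [(64.8202, 10.1032) (68.7165, 0) (100, 0) (100, 70) (81.5889, 70)]  |A|=1940.7065
5. ⊥bis P3·P4 via (52.77,27.765): [(64.8202, 10.1032) (68.7165, 0) (100, 0) (100, 70) (81.5889, 70)]  |A|=1940.7065
6. ⊥bis P3·P5 via (88.7,30.085): [(68.1318, 21.9318) (100, 34.5643) (100, 70) (81.5889, 70)]  |A|=1007.1311
7. ⊥bis P3·P6 via (63.565,23.87): [(68.1318, 21.9318) (100, 34.5643) (100, 70) (81.5889, 70)]  |A|=1007.1311
8. ⊥bis P3·P7 via (70.415,47.455): [(77.8682, 56.7101) (68.1318, 21.9318) (100, 34.5643) (100, 70) (88.5708, 70)]  |A|=960.7363
9. canonical 5-gon: [(77.8682, 56.7101) (68.1318, 21.9318) (100, 34.5643) (100, 70) (88.5708, 70)]
10. shoelace: 960.7363

Area of P3's cell: 960.7363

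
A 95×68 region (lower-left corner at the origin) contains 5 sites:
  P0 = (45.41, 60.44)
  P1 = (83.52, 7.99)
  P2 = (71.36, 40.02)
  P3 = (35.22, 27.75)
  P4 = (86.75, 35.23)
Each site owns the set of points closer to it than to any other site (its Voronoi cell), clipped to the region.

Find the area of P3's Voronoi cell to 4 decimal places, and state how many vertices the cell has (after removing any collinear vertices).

Area of P3's cell: 2656.2740 (5 vertices)

1. box [0,95]×[0,68]: [(0, 0) (95, 0) (95, 68) (0, 68)]
2. ⊥bis P3·P0 via (40.315,44.095): [(0, 56.6618) (0, 0) (95, 0) (95, 27.0488)]  |A|=3976.2554
3. ⊥bis P3·P1 via (59.37,17.87): [(66.7303, 35.8609) (0, 56.6618) (0, 0) (52.0592, 0)]  |A|=2823.9757
4. ⊥bis P3·P2 via (53.29,33.885): [(59.0188, 17.0115) (50.949, 40.7802) (0, 56.6618) (0, 0) (52.0592, 0)]  |A|=2656.274
5. ⊥bis P3·P4 via (60.985,31.49): [(59.0188, 17.0115) (50.949, 40.7802) (0, 56.6618) (0, 0) (52.0592, 0)]  |A|=2656.274
6. canonical 5-gon: [(59.0188, 17.0115) (50.949, 40.7802) (0, 56.6618) (0, 0) (52.0592, 0)]
7. shoelace: 2656.274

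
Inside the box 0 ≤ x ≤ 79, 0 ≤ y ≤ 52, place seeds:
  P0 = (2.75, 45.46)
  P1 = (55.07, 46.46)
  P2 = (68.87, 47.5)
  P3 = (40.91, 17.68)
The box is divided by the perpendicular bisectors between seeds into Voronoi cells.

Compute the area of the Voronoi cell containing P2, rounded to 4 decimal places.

Area of P2's cell: 562.5899

1. box [0,79]×[0,52]: [(0, 0) (79, 0) (79, 52) (0, 52)]
2. ⊥bis P2·P0 via (35.81,46.48): [(37.244, 0) (79, 0) (79, 52) (35.6397, 52)]  |A|=2213.0228
3. ⊥bis P2·P1 via (61.97,46.98): [(65.5105, 0) (79, 0) (79, 52) (61.5917, 52)]  |A|=803.3427
4. ⊥bis P2·P3 via (54.89,32.59): [(63.6752, 24.3527) (79, 9.9838) (79, 52) (61.5917, 52)]  |A|=562.5899
5. canonical 4-gon: [(63.6752, 24.3527) (79, 9.9838) (79, 52) (61.5917, 52)]
6. shoelace: 562.5899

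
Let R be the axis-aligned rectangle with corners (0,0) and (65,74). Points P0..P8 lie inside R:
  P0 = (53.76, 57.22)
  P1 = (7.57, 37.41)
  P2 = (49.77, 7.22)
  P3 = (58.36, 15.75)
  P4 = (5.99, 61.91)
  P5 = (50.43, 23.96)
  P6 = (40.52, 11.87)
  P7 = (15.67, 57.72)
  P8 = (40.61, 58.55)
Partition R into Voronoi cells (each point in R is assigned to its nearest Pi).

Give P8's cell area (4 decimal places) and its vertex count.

1. box [0,65]×[0,74]: [(0, 0) (65, 0) (65, 74) (0, 74)]
2. ⊥bis P8·P0 via (47.185,57.885): [(0, 0) (41.3305, 0) (48.8149, 74) (0, 74)]  |A|=3335.3781
3. ⊥bis P8·P1 via (24.09,47.98): [(43.1675, 18.1635) (48.8149, 74) (7.4416, 74)]  |A|=1155.0703
4. ⊥bis P8·P2 via (45.19,32.885): [(34.9208, 31.0524) (44.6467, 32.788) (48.8149, 74) (7.4416, 74)]  |A|=1085.2353
5. ⊥bis P8·P3 via (49.485,37.15): [(34.8917, 31.0979) (44.8953, 35.2466) (48.8149, 74) (7.4416, 74)]  |A|=1073.2077
6. ⊥bis P8·P4 via (23.3,60.23): [(22.3717, 50.6655) (34.8917, 31.0979) (44.8953, 35.2466) (48.8149, 74) (24.6364, 74)]  |A|=872.5915
7. ⊥bis P8·P5 via (45.52,41.255): [(22.3717, 50.6655) (31.0257, 37.1401) (45.5025, 41.25) (48.8149, 74) (24.6364, 74)]  |A|=792.1421
8. ⊥bis P8·P6 via (40.565,35.21): [(22.3717, 50.6655) (31.0257, 37.1401) (45.5025, 41.25) (48.8149, 74) (24.6364, 74)]  |A|=792.1421
9. ⊥bis P8·P7 via (28.14,58.135): [(28.7187, 40.7457) (31.0257, 37.1401) (45.5025, 41.25) (48.8149, 74) (27.612, 74)]  |A|=657.3821
10. canonical 5-gon: [(28.7187, 40.7457) (31.0257, 37.1401) (45.5025, 41.25) (48.8149, 74) (27.612, 74)]
11. shoelace: 657.3821

Area of P8's cell: 657.3821 (5 vertices)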